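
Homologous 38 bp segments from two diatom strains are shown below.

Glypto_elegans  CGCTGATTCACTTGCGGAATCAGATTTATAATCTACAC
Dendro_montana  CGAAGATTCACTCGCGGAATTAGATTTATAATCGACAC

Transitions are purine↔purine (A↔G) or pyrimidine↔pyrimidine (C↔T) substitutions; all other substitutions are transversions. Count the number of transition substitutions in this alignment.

2

The sequences differ at positions 3 (C/A, transversion), 4 (T/A, transversion), 13 (T/C, transition), 21 (C/T, transition), 34 (T/G, transversion).
Of the 5 differences, 2 transitions and 3 transversions, so the answer is 2.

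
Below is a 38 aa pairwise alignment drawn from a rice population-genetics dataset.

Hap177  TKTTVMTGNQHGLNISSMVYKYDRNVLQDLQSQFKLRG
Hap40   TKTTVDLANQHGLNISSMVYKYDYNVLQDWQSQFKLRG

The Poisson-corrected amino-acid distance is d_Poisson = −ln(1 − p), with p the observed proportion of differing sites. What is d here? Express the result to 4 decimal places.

Mismatches occur at site 6 (M/D), site 7 (T/L), site 8 (G/A), site 24 (R/Y), site 30 (L/W).
p = 5/38 = 0.131579.
d = −ln(1 − 0.131579) = −ln(0.868421) = 0.1411.

0.1411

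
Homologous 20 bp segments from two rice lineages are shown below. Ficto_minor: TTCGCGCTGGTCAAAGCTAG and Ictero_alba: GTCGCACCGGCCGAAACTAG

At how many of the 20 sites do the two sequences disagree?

6

Differing sites — 1:T/G; 6:G/A; 8:T/C; 11:T/C; 13:A/G; 16:G/A.
That gives 6 mismatches out of 20 aligned sites, so the Hamming distance is 6.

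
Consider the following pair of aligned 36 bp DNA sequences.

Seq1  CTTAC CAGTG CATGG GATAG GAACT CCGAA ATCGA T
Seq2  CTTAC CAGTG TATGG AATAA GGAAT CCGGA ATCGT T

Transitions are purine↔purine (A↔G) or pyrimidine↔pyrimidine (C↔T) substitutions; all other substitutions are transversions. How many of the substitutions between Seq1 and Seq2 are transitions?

The sequences differ at positions 11 (C/T, transition), 16 (G/A, transition), 20 (G/A, transition), 22 (A/G, transition), 24 (C/A, transversion), 29 (A/G, transition), 35 (A/T, transversion).
Of the 7 differences, 5 transitions and 2 transversions, so the answer is 5.

5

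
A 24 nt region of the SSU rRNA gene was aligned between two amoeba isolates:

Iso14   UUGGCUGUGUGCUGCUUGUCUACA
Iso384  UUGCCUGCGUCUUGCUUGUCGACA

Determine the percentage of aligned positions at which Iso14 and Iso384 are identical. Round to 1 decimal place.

Differing sites — 4:G/C; 8:U/C; 11:G/C; 12:C/U; 21:U/G.
19 of the 24 sites match, so the percent identity is 19/24 × 100 = 79.2%.

79.2%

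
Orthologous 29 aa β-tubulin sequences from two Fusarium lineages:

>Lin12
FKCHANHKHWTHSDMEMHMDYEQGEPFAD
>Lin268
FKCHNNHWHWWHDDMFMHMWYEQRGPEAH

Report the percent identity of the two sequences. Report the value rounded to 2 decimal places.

The sequences differ at positions 5 (A/N), 8 (K/W), 11 (T/W), 13 (S/D), 16 (E/F), 20 (D/W), 24 (G/R), 25 (E/G), 27 (F/E), 29 (D/H).
19 of the 29 sites match, so the percent identity is 19/29 × 100 = 65.52%.

65.52%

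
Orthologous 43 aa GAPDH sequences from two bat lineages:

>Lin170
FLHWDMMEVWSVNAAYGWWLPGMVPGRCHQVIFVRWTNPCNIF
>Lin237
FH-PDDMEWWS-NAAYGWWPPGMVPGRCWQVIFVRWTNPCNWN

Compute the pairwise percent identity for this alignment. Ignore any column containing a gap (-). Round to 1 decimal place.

80.5%

Excluding the 2 gap columns leaves 41 comparable sites.
Mismatches occur at site 2 (L/H), site 4 (W/P), site 6 (M/D), site 9 (V/W), site 20 (L/P), site 29 (H/W), site 42 (I/W), site 43 (F/N).
33 of the 41 comparable sites match, so the percent identity is 33/41 × 100 = 80.5%.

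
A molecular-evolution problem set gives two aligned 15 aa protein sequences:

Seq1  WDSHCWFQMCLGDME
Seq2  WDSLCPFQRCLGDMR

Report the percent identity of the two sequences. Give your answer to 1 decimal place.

The sequences differ at positions 4 (H/L), 6 (W/P), 9 (M/R), 15 (E/R).
11 of the 15 sites match, so the percent identity is 11/15 × 100 = 73.3%.

73.3%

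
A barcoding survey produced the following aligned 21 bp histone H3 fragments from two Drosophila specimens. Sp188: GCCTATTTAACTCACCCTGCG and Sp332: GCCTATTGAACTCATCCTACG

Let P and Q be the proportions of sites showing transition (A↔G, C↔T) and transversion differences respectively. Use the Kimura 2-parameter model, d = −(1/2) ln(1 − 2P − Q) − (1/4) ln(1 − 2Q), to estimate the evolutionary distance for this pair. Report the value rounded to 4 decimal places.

0.1610

The sequences differ at positions 8 (T/G, transversion), 15 (C/T, transition), 19 (G/A, transition).
Of the 3 differences, 2 transitions and 1 transversion over 21 sites: P = 2/21 = 0.095238, Q = 1/21 = 0.047619.
d = −0.5·ln(0.761905) − 0.25·ln(0.904762) = −0.5·(-0.271933) − 0.25·(-0.100083) = 0.1610.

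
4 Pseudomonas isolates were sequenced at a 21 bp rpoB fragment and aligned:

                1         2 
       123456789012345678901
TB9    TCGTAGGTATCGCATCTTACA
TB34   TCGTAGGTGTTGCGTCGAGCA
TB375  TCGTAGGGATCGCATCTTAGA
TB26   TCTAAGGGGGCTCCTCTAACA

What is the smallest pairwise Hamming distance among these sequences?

2

Pairwise Hamming distances:
  TB9 vs TB34: 6
  TB9 vs TB375: 2
  TB9 vs TB26: 8
  TB34 vs TB375: 8
  TB34 vs TB26: 9
  TB375 vs TB26: 8
The smallest is 2, between TB9 and TB375.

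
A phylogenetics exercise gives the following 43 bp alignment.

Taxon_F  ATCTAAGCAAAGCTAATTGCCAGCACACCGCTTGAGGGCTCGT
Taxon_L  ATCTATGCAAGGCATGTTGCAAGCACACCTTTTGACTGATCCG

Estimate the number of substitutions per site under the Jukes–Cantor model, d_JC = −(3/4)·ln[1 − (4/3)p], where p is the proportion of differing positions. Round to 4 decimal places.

Mismatches occur at site 6 (A↔T), site 11 (A↔G), site 14 (T↔A), site 15 (A↔T), site 16 (A↔G), site 21 (C↔A), site 30 (G↔T), site 31 (C↔T), site 36 (G↔C), site 37 (G↔T), site 39 (C↔A), site 42 (G↔C), site 43 (T↔G).
p = 13/43 = 0.302326.
d = −0.75 · ln(1 − (4/3)·0.302326) = −0.75 · ln(0.596899) = −0.75 · (-0.516007) = 0.3870.

0.3870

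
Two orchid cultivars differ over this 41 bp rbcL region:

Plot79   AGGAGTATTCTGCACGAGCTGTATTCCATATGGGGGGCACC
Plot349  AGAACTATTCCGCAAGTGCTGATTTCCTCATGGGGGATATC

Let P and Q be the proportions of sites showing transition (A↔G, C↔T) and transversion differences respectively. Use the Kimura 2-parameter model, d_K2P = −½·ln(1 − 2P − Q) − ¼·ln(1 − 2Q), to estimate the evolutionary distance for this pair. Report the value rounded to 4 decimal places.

0.3756

Mismatches occur at site 3 (G→A, transition), site 5 (G→C, transversion), site 11 (T→C, transition), site 15 (C→A, transversion), site 17 (A→T, transversion), site 22 (T→A, transversion), site 23 (A→T, transversion), site 28 (A→T, transversion), site 29 (T→C, transition), site 37 (G→A, transition), site 38 (C→T, transition), site 40 (C→T, transition).
Of the 12 differences, 6 transitions and 6 transversions over 41 sites: P = 6/41 = 0.146341, Q = 6/41 = 0.146341.
d = −0.5·ln(0.560977) − 0.25·ln(0.707318) = −0.5·(-0.578075) − 0.25·(-0.346275) = 0.3756.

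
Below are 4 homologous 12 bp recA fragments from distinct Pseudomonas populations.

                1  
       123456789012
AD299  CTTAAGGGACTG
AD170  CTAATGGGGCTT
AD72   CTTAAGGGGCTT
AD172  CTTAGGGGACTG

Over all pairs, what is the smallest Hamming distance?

1

Pairwise Hamming distances:
  AD299 vs AD170: 4
  AD299 vs AD72: 2
  AD299 vs AD172: 1
  AD170 vs AD72: 2
  AD170 vs AD172: 4
  AD72 vs AD172: 3
The smallest is 1, between AD299 and AD172.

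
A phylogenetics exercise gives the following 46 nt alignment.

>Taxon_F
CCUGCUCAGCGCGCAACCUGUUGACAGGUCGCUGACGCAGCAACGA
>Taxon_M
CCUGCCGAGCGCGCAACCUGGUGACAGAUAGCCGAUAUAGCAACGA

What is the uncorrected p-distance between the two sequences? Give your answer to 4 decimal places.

Differing sites — 6:U/C; 7:C/G; 21:U/G; 28:G/A; 30:C/A; 33:U/C; 36:C/U; 37:G/A; 38:C/U.
There are 9 differences over 46 sites, so p = 9/46 = 0.1957.

0.1957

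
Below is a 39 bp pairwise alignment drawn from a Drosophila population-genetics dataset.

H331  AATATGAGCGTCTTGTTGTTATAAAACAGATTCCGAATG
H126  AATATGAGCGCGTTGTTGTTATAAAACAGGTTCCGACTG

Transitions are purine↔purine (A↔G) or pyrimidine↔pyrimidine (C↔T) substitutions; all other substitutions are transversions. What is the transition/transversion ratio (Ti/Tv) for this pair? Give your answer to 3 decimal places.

The sequences differ at positions 11 (T/C, transition), 12 (C/G, transversion), 30 (A/G, transition), 37 (A/C, transversion).
Of the 4 differences, 2 transitions and 2 transversions, so Ti/Tv = 2/2 = 1.000.

1.000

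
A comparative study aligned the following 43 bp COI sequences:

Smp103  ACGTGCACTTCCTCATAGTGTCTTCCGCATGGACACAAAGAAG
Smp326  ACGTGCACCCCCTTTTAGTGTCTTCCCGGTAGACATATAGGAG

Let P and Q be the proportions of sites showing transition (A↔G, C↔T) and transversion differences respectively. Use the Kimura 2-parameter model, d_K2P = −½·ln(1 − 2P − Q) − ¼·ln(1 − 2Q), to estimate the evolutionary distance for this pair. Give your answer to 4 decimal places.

0.3226

Differing sites — 9:T/C (Ti); 10:T/C (Ti); 14:C/T (Ti); 15:A/T (Tv); 27:G/C (Tv); 28:C/G (Tv); 29:A/G (Ti); 31:G/A (Ti); 36:C/T (Ti); 38:A/T (Tv); 41:A/G (Ti).
Of the 11 differences, 7 transitions and 4 transversions over 43 sites: P = 7/43 = 0.162791, Q = 4/43 = 0.093023.
d = −0.5·ln(0.581395) − 0.25·ln(0.813954) = −0.5·(-0.542325) − 0.25·(-0.205851) = 0.3226.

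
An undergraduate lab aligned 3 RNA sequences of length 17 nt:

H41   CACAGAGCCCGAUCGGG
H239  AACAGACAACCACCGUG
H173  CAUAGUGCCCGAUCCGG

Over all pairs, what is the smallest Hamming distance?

3

Pairwise Hamming distances:
  H41 vs H239: 7
  H41 vs H173: 3
  H239 vs H173: 10
The smallest is 3, between H41 and H173.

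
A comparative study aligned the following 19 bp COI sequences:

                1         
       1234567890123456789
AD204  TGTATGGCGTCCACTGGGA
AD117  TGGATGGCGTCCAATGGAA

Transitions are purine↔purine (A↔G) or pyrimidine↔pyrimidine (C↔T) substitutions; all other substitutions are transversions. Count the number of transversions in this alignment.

2

The sequences differ at positions 3 (T/G, transversion), 14 (C/A, transversion), 18 (G/A, transition).
Of the 3 differences, 1 transition and 2 transversions, so the answer is 2.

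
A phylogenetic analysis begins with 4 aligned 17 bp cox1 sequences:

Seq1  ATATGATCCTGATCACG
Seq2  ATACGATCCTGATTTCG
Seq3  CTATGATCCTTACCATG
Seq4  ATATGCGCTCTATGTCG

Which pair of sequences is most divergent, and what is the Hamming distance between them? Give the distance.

Pairwise Hamming distances:
  Seq1 vs Seq2: 3
  Seq1 vs Seq3: 4
  Seq1 vs Seq4: 7
  Seq2 vs Seq3: 7
  Seq2 vs Seq4: 7
  Seq3 vs Seq4: 9
The largest is 9, between Seq3 and Seq4.

9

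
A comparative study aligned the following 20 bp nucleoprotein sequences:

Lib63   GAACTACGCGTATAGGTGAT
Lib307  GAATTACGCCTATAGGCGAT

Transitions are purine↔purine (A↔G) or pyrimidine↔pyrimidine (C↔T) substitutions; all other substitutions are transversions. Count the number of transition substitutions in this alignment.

Differing sites — 4:C/T (Ti); 10:G/C (Tv); 17:T/C (Ti).
Of the 3 differences, 2 transitions and 1 transversion, so the answer is 2.

2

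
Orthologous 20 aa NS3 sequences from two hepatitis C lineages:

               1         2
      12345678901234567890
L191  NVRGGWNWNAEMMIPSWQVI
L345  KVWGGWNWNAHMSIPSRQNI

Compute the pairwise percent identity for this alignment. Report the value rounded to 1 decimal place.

The sequences differ at positions 1 (N/K), 3 (R/W), 11 (E/H), 13 (M/S), 17 (W/R), 19 (V/N).
14 of the 20 sites match, so the percent identity is 14/20 × 100 = 70.0%.

70.0%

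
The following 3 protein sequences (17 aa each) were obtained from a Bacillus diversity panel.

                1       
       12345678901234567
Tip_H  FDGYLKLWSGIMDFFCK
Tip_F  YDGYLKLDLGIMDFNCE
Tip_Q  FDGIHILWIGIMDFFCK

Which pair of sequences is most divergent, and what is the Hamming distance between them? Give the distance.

Pairwise Hamming distances:
  Tip_H vs Tip_F: 5
  Tip_H vs Tip_Q: 4
  Tip_F vs Tip_Q: 8
The largest is 8, between Tip_F and Tip_Q.

8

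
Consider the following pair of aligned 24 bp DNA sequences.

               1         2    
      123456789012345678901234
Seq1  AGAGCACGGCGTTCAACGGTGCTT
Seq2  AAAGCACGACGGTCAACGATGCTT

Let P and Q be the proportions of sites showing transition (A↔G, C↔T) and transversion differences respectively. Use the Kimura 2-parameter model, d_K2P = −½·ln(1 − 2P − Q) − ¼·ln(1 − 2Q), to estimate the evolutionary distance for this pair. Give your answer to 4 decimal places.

0.1942

Differing sites — 2:G/A (Ti); 9:G/A (Ti); 12:T/G (Tv); 19:G/A (Ti).
Of the 4 differences, 3 transitions and 1 transversion over 24 sites: P = 3/24 = 0.125000, Q = 1/24 = 0.041667.
d = −0.5·ln(0.708333) − 0.25·ln(0.916666) = −0.5·(-0.344841) − 0.25·(-0.087012) = 0.1942.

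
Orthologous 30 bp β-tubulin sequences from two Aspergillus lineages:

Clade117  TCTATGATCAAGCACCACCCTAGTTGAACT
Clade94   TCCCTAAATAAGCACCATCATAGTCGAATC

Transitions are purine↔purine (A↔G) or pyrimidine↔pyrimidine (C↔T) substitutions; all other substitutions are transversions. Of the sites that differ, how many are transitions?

7

The sequences differ at positions 3 (T/C, transition), 4 (A/C, transversion), 6 (G/A, transition), 8 (T/A, transversion), 9 (C/T, transition), 18 (C/T, transition), 20 (C/A, transversion), 25 (T/C, transition), 29 (C/T, transition), 30 (T/C, transition).
Of the 10 differences, 7 transitions and 3 transversions, so the answer is 7.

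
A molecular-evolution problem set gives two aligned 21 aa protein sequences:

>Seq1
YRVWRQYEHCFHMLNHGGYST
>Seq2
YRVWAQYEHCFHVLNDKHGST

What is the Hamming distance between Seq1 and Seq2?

6

The sequences differ at positions 5 (R/A), 13 (M/V), 16 (H/D), 17 (G/K), 18 (G/H), 19 (Y/G).
That gives 6 mismatches out of 21 aligned sites, so the Hamming distance is 6.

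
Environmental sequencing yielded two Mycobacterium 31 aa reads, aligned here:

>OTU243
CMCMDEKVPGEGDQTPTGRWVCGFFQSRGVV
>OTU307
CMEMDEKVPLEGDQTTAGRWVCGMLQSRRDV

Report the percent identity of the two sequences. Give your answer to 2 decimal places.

74.19%

Mismatches occur at site 3 (C→E), site 10 (G→L), site 16 (P→T), site 17 (T→A), site 24 (F→M), site 25 (F→L), site 29 (G→R), site 30 (V→D).
23 of the 31 sites match, so the percent identity is 23/31 × 100 = 74.19%.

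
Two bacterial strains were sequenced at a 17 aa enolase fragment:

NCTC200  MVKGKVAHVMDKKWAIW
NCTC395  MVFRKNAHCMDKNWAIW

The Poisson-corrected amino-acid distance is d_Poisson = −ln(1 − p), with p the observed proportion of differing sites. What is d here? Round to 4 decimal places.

The sequences differ at positions 3 (K/F), 4 (G/R), 6 (V/N), 9 (V/C), 13 (K/N).
p = 5/17 = 0.294118.
d = −ln(1 − 0.294118) = −ln(0.705882) = 0.3483.

0.3483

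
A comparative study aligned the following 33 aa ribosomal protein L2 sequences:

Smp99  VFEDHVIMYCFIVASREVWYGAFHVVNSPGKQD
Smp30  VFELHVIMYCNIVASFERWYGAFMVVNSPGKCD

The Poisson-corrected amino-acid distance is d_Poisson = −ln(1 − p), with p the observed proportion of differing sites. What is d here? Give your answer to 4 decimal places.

0.2007

Differing sites — 4:D/L; 11:F/N; 16:R/F; 18:V/R; 24:H/M; 32:Q/C.
p = 6/33 = 0.181818.
d = −ln(1 − 0.181818) = −ln(0.818182) = 0.2007.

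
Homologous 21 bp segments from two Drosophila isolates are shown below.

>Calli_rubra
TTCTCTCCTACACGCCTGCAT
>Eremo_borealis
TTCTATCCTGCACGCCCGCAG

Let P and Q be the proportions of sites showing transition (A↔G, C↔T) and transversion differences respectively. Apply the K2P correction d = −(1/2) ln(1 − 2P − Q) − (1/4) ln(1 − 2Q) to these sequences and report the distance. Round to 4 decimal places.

Mismatches occur at site 5 (C↔A, transversion), site 10 (A↔G, transition), site 17 (T↔C, transition), site 21 (T↔G, transversion).
Of the 4 differences, 2 transitions and 2 transversions over 21 sites: P = 2/21 = 0.095238, Q = 2/21 = 0.095238.
d = −0.5·ln(0.714286) − 0.25·ln(0.809524) = −0.5·(-0.336472) − 0.25·(-0.211309) = 0.2211.

0.2211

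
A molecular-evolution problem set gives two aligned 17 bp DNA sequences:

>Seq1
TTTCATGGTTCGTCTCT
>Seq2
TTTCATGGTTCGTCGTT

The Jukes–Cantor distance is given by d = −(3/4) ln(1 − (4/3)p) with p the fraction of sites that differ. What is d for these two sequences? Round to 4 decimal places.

The sequences differ at positions 15 (T/G), 16 (C/T).
p = 2/17 = 0.117647.
d = −0.75 · ln(1 − (4/3)·0.117647) = −0.75 · ln(0.843137) = −0.75 · (-0.170626) = 0.1280.

0.1280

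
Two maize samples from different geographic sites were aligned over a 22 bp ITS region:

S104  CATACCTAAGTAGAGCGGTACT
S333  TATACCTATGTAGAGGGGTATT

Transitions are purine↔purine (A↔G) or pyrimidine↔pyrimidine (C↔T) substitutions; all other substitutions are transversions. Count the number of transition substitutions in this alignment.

2

The sequences differ at positions 1 (C/T, transition), 9 (A/T, transversion), 16 (C/G, transversion), 21 (C/T, transition).
Of the 4 differences, 2 transitions and 2 transversions, so the answer is 2.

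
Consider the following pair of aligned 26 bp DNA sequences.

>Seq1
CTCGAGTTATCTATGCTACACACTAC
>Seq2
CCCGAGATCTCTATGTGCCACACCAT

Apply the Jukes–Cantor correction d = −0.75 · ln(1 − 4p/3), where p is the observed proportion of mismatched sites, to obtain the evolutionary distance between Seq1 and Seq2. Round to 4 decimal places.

0.3961

Mismatches occur at site 2 (T→C), site 7 (T→A), site 9 (A→C), site 16 (C→T), site 17 (T→G), site 18 (A→C), site 24 (T→C), site 26 (C→T).
p = 8/26 = 0.307692.
d = −0.75 · ln(1 − (4/3)·0.307692) = −0.75 · ln(0.589744) = −0.75 · (-0.528067) = 0.3961.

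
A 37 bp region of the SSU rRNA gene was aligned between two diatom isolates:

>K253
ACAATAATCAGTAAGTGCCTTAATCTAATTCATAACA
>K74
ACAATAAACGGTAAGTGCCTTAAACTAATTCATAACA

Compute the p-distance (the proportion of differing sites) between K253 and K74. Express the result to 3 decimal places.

The sequences differ at positions 8 (T/A), 10 (A/G), 24 (T/A).
There are 3 differences over 37 sites, so p = 3/37 = 0.081.

0.081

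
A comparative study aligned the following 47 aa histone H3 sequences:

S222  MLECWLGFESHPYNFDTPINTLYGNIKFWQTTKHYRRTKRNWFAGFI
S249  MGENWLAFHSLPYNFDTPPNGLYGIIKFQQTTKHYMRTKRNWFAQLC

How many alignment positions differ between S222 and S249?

The sequences differ at positions 2 (L/G), 4 (C/N), 7 (G/A), 9 (E/H), 11 (H/L), 19 (I/P), 21 (T/G), 25 (N/I), 29 (W/Q), 36 (R/M), 45 (G/Q), 46 (F/L), 47 (I/C).
That gives 13 mismatches out of 47 aligned sites, so the Hamming distance is 13.

13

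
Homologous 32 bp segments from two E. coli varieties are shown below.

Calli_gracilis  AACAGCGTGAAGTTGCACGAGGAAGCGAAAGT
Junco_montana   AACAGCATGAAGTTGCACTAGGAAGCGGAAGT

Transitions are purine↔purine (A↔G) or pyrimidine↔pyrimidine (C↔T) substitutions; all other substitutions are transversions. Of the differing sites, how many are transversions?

Differing sites — 7:G/A (Ti); 19:G/T (Tv); 28:A/G (Ti).
Of the 3 differences, 2 transitions and 1 transversion, so the answer is 1.

1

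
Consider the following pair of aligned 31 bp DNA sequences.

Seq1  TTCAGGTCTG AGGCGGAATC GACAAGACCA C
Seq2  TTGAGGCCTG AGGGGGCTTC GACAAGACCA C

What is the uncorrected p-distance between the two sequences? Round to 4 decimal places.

Differing sites — 3:C/G; 7:T/C; 14:C/G; 17:A/C; 18:A/T.
There are 5 differences over 31 sites, so p = 5/31 = 0.1613.

0.1613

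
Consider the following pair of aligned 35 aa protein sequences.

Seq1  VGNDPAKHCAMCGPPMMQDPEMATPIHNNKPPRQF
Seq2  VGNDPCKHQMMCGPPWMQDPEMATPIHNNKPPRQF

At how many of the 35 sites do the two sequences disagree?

4

Mismatches occur at site 6 (A/C), site 9 (C/Q), site 10 (A/M), site 16 (M/W).
That gives 4 mismatches out of 35 aligned sites, so the Hamming distance is 4.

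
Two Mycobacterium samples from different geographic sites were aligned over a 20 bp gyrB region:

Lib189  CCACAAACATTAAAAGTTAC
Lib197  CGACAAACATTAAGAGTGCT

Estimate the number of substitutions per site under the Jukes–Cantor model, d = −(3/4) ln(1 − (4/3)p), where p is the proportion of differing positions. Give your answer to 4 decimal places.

The sequences differ at positions 2 (C/G), 14 (A/G), 18 (T/G), 19 (A/C), 20 (C/T).
p = 5/20 = 0.250000.
d = −0.75 · ln(1 − (4/3)·0.250000) = −0.75 · ln(0.666667) = −0.75 · (-0.405465) = 0.3041.

0.3041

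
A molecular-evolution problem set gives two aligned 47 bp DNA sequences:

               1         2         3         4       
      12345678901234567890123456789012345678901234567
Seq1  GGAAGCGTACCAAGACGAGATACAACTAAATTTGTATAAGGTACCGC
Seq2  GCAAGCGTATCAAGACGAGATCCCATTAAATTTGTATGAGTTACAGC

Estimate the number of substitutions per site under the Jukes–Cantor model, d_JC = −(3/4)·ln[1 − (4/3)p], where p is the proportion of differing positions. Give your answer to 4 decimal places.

0.1931

The sequences differ at positions 2 (G/C), 10 (C/T), 22 (A/C), 24 (A/C), 26 (C/T), 38 (A/G), 41 (G/T), 45 (C/A).
p = 8/47 = 0.170213.
d = −0.75 · ln(1 − (4/3)·0.170213) = −0.75 · ln(0.773049) = −0.75 · (-0.257413) = 0.1931.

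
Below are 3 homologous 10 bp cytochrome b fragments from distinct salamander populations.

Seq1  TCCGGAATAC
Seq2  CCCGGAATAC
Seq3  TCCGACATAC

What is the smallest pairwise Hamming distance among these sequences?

Pairwise Hamming distances:
  Seq1 vs Seq2: 1
  Seq1 vs Seq3: 2
  Seq2 vs Seq3: 3
The smallest is 1, between Seq1 and Seq2.

1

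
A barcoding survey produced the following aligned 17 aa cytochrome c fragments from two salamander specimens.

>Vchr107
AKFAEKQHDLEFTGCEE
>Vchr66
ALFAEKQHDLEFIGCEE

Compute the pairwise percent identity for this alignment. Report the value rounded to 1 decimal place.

88.2%

Differing sites — 2:K/L; 13:T/I.
15 of the 17 sites match, so the percent identity is 15/17 × 100 = 88.2%.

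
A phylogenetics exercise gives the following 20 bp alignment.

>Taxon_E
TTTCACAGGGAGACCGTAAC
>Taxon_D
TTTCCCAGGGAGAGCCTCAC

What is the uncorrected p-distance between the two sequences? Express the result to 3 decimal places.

0.200

Mismatches occur at site 5 (A/C), site 14 (C/G), site 16 (G/C), site 18 (A/C).
There are 4 differences over 20 sites, so p = 4/20 = 0.200.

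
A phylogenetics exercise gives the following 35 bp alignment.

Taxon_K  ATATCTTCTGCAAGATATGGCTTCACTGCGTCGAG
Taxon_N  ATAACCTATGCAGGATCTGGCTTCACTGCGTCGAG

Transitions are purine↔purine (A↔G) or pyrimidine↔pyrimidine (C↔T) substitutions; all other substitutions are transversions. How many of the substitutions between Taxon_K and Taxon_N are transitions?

2

The sequences differ at positions 4 (T/A, transversion), 6 (T/C, transition), 8 (C/A, transversion), 13 (A/G, transition), 17 (A/C, transversion).
Of the 5 differences, 2 transitions and 3 transversions, so the answer is 2.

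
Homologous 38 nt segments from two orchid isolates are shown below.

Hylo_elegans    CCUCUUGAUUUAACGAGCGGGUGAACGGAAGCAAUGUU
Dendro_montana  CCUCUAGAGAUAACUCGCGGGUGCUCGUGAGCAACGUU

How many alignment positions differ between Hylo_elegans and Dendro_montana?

10

Differing sites — 6:U/A; 9:U/G; 10:U/A; 15:G/U; 16:A/C; 24:A/C; 25:A/U; 28:G/U; 29:A/G; 35:U/C.
That gives 10 mismatches out of 38 aligned sites, so the Hamming distance is 10.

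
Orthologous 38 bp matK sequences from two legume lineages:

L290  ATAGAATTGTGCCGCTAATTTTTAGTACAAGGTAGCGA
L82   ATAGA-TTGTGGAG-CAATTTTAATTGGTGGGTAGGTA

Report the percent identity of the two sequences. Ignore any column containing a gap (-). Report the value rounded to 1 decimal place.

69.4%

Excluding the 2 gap columns leaves 36 comparable sites.
Differing sites — 12:C/G; 13:C/A; 16:T/C; 23:T/A; 25:G/T; 27:A/G; 28:C/G; 29:A/T; 30:A/G; 36:C/G; 37:G/T.
25 of the 36 comparable sites match, so the percent identity is 25/36 × 100 = 69.4%.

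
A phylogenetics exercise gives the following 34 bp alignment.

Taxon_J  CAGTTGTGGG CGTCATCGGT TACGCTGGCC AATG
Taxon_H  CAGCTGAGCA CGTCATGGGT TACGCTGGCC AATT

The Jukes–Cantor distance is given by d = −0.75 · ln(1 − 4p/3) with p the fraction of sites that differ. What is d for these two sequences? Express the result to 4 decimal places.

Mismatches occur at site 4 (T↔C), site 7 (T↔A), site 9 (G↔C), site 10 (G↔A), site 17 (C↔G), site 34 (G↔T).
p = 6/34 = 0.176471.
d = −0.75 · ln(1 − (4/3)·0.176471) = −0.75 · ln(0.764705) = −0.75 · (-0.268265) = 0.2012.

0.2012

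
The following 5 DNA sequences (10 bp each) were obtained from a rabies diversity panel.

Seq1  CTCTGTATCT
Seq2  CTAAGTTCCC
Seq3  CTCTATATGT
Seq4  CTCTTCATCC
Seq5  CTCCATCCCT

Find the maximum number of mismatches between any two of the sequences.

7

Pairwise Hamming distances:
  Seq1 vs Seq2: 5
  Seq1 vs Seq3: 2
  Seq1 vs Seq4: 3
  Seq1 vs Seq5: 4
  Seq2 vs Seq3: 7
  Seq2 vs Seq4: 6
  Seq2 vs Seq5: 5
  Seq3 vs Seq4: 4
  Seq3 vs Seq5: 4
  Seq4 vs Seq5: 6
The largest is 7, between Seq2 and Seq3.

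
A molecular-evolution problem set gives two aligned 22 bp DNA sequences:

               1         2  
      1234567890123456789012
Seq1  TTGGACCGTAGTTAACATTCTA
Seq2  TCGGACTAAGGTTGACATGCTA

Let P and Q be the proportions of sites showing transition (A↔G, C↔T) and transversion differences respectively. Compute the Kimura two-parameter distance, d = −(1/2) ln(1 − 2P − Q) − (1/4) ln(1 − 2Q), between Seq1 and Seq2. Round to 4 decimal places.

0.4444

Mismatches occur at site 2 (T↔C, transition), site 7 (C↔T, transition), site 8 (G↔A, transition), site 9 (T↔A, transversion), site 10 (A↔G, transition), site 14 (A↔G, transition), site 19 (T↔G, transversion).
Of the 7 differences, 5 transitions and 2 transversions over 22 sites: P = 5/22 = 0.227273, Q = 2/22 = 0.090909.
d = −0.5·ln(0.454545) − 0.25·ln(0.818182) = −0.5·(-0.788458) − 0.25·(-0.200670) = 0.4444.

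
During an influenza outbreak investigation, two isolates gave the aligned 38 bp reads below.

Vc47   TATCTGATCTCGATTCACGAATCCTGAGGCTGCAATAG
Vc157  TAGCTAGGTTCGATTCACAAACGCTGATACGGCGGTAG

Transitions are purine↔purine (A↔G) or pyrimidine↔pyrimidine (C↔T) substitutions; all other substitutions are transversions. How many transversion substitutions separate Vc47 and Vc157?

5

Mismatches occur at site 3 (T→G, transversion), site 6 (G→A, transition), site 7 (A→G, transition), site 8 (T→G, transversion), site 9 (C→T, transition), site 19 (G→A, transition), site 22 (T→C, transition), site 23 (C→G, transversion), site 28 (G→T, transversion), site 29 (G→A, transition), site 31 (T→G, transversion), site 34 (A→G, transition), site 35 (A→G, transition).
Of the 13 differences, 8 transitions and 5 transversions, so the answer is 5.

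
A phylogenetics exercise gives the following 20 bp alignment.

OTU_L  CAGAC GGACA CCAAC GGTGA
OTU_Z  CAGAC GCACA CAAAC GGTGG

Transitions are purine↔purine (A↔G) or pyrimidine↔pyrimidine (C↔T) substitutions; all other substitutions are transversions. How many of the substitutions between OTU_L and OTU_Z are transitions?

The sequences differ at positions 7 (G/C, transversion), 12 (C/A, transversion), 20 (A/G, transition).
Of the 3 differences, 1 transition and 2 transversions, so the answer is 1.

1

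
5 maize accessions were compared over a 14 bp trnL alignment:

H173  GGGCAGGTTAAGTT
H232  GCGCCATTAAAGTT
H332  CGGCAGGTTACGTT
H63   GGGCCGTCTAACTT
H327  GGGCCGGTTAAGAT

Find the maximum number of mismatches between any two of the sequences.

7

Pairwise Hamming distances:
  H173 vs H232: 5
  H173 vs H332: 2
  H173 vs H63: 4
  H173 vs H327: 2
  H232 vs H332: 7
  H232 vs H63: 5
  H232 vs H327: 5
  H332 vs H63: 6
  H332 vs H327: 4
  H63 vs H327: 4
The largest is 7, between H232 and H332.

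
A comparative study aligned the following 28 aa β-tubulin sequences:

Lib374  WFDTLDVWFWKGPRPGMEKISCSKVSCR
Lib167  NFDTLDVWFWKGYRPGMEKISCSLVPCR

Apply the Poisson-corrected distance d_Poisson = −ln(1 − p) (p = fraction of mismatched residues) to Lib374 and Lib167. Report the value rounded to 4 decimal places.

Differing sites — 1:W/N; 13:P/Y; 24:K/L; 26:S/P.
p = 4/28 = 0.142857.
d = −ln(1 − 0.142857) = −ln(0.857143) = 0.1542.

0.1542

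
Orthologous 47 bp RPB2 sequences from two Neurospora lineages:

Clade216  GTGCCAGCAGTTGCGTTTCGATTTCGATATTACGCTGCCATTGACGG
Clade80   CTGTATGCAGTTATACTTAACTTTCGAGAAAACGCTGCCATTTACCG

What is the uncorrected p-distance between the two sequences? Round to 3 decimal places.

0.340

Mismatches occur at site 1 (G↔C), site 4 (C↔T), site 5 (C↔A), site 6 (A↔T), site 13 (G↔A), site 14 (C↔T), site 15 (G↔A), site 16 (T↔C), site 19 (C↔A), site 20 (G↔A), site 21 (A↔C), site 28 (T↔G), site 30 (T↔A), site 31 (T↔A), site 43 (G↔T), site 46 (G↔C).
There are 16 differences over 47 sites, so p = 16/47 = 0.340.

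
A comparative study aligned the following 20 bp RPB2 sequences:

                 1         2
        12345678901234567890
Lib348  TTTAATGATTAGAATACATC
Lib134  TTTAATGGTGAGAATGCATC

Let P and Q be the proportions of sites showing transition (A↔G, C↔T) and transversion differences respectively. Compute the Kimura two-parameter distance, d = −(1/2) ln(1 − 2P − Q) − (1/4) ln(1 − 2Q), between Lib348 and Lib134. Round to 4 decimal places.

0.1702

Differing sites — 8:A/G (Ti); 10:T/G (Tv); 16:A/G (Ti).
Of the 3 differences, 2 transitions and 1 transversion over 20 sites: P = 2/20 = 0.100000, Q = 1/20 = 0.050000.
d = −0.5·ln(0.750000) − 0.25·ln(0.900000) = −0.5·(-0.287682) − 0.25·(-0.105361) = 0.1702.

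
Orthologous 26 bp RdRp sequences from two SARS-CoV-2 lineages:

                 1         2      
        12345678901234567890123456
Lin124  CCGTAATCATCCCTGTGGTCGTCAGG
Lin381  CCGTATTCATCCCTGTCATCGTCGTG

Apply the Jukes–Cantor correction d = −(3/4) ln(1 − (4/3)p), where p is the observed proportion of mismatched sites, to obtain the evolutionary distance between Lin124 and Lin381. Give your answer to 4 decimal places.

0.2222

Differing sites — 6:A/T; 17:G/C; 18:G/A; 24:A/G; 25:G/T.
p = 5/26 = 0.192308.
d = −0.75 · ln(1 − (4/3)·0.192308) = −0.75 · ln(0.743589) = −0.75 · (-0.296267) = 0.2222.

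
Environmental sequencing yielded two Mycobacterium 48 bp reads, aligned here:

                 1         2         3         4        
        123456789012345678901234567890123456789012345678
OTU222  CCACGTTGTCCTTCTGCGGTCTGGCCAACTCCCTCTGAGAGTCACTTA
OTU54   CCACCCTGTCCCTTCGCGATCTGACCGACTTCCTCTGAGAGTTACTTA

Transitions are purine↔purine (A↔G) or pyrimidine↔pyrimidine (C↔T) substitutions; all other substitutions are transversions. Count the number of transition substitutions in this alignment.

9

The sequences differ at positions 5 (G/C, transversion), 6 (T/C, transition), 12 (T/C, transition), 14 (C/T, transition), 15 (T/C, transition), 19 (G/A, transition), 24 (G/A, transition), 27 (A/G, transition), 31 (C/T, transition), 43 (C/T, transition).
Of the 10 differences, 9 transitions and 1 transversion, so the answer is 9.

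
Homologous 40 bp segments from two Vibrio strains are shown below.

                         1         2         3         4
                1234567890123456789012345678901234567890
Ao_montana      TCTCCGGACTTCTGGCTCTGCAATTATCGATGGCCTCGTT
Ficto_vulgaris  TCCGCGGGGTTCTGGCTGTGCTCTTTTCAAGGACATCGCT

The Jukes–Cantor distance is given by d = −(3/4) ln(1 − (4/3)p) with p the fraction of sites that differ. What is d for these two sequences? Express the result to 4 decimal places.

0.4260

The sequences differ at positions 3 (T/C), 4 (C/G), 8 (A/G), 9 (C/G), 18 (C/G), 22 (A/T), 23 (A/C), 26 (A/T), 29 (G/A), 31 (T/G), 33 (G/A), 35 (C/A), 39 (T/C).
p = 13/40 = 0.325000.
d = −0.75 · ln(1 − (4/3)·0.325000) = −0.75 · ln(0.566667) = −0.75 · (-0.567983) = 0.4260.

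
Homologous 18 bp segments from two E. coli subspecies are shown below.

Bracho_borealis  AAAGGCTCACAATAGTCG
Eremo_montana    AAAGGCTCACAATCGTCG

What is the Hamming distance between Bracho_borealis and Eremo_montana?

A single mismatch occurs at site 14 (A→C).
That gives 1 mismatch out of 18 aligned sites, so the Hamming distance is 1.

1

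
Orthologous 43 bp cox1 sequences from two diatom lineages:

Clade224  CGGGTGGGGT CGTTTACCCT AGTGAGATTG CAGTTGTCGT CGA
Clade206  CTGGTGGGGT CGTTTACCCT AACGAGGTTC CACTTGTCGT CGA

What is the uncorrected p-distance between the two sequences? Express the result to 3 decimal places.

Differing sites — 2:G/T; 22:G/A; 23:T/C; 27:A/G; 30:G/C; 33:G/C.
There are 6 differences over 43 sites, so p = 6/43 = 0.140.

0.140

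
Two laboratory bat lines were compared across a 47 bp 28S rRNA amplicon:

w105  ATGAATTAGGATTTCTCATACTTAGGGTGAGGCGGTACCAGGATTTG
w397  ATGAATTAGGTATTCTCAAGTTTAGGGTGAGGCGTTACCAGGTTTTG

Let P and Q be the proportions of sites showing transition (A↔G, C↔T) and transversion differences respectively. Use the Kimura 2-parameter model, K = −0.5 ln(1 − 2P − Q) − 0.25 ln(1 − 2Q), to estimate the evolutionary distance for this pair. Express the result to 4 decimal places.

Mismatches occur at site 11 (A→T, transversion), site 12 (T→A, transversion), site 19 (T→A, transversion), site 20 (A→G, transition), site 21 (C→T, transition), site 35 (G→T, transversion), site 43 (A→T, transversion).
Of the 7 differences, 2 transitions and 5 transversions over 47 sites: P = 2/47 = 0.042553, Q = 5/47 = 0.106383.
d = −0.5·ln(0.808511) − 0.25·ln(0.787234) = −0.5·(-0.212561) − 0.25·(-0.239230) = 0.1661.

0.1661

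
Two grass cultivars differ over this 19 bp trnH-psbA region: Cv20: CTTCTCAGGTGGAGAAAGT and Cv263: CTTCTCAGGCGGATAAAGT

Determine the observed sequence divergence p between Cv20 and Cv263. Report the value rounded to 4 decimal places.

Mismatches occur at site 10 (T/C), site 14 (G/T).
There are 2 differences over 19 sites, so p = 2/19 = 0.1053.

0.1053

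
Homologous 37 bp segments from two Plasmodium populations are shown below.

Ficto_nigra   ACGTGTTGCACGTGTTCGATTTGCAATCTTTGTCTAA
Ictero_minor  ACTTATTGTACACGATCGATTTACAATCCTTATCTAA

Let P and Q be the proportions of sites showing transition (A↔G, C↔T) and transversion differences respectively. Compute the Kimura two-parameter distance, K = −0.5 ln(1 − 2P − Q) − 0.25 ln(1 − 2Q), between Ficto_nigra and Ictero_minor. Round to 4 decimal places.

Differing sites — 3:G/T (Tv); 5:G/A (Ti); 9:C/T (Ti); 12:G/A (Ti); 13:T/C (Ti); 15:T/A (Tv); 23:G/A (Ti); 29:T/C (Ti); 32:G/A (Ti).
Of the 9 differences, 7 transitions and 2 transversions over 37 sites: P = 7/37 = 0.189189, Q = 2/37 = 0.054054.
d = −0.5·ln(0.567568) − 0.25·ln(0.891892) = −0.5·(-0.566395) − 0.25·(-0.114410) = 0.3118.

0.3118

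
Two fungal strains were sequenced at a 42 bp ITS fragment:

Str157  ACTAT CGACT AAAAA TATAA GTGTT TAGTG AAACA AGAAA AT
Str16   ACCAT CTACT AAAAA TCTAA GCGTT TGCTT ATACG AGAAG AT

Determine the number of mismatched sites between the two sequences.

10

Mismatches occur at site 3 (T→C), site 7 (G→T), site 17 (A→C), site 22 (T→C), site 27 (A→G), site 28 (G→C), site 30 (G→T), site 32 (A→T), site 35 (A→G), site 40 (A→G).
That gives 10 mismatches out of 42 aligned sites, so the Hamming distance is 10.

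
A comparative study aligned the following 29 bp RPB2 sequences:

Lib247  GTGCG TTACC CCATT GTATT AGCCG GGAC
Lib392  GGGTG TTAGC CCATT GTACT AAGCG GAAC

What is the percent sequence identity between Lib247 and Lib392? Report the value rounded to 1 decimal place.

Mismatches occur at site 2 (T→G), site 4 (C→T), site 9 (C→G), site 19 (T→C), site 22 (G→A), site 23 (C→G), site 27 (G→A).
22 of the 29 sites match, so the percent identity is 22/29 × 100 = 75.9%.

75.9%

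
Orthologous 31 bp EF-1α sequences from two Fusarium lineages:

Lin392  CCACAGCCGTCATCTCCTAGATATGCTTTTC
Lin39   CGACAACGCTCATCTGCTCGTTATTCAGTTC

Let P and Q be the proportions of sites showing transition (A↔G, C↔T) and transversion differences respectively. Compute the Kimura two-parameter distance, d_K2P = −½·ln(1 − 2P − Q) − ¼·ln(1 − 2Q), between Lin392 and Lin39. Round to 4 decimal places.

0.4364

The sequences differ at positions 2 (C/G, transversion), 6 (G/A, transition), 8 (C/G, transversion), 9 (G/C, transversion), 16 (C/G, transversion), 19 (A/C, transversion), 21 (A/T, transversion), 25 (G/T, transversion), 27 (T/A, transversion), 28 (T/G, transversion).
Of the 10 differences, 1 transition and 9 transversions over 31 sites: P = 1/31 = 0.032258, Q = 9/31 = 0.290323.
d = −0.5·ln(0.645161) − 0.25·ln(0.419354) = −0.5·(-0.438255) − 0.25·(-0.869040) = 0.4364.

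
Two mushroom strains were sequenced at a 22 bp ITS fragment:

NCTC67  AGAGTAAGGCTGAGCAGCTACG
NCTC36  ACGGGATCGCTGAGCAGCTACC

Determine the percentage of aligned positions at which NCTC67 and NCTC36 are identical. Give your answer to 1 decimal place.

72.7%

Mismatches occur at site 2 (G→C), site 3 (A→G), site 5 (T→G), site 7 (A→T), site 8 (G→C), site 22 (G→C).
16 of the 22 sites match, so the percent identity is 16/22 × 100 = 72.7%.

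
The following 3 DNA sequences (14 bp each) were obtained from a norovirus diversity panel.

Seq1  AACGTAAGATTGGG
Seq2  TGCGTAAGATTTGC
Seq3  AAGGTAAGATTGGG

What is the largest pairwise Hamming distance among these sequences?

Pairwise Hamming distances:
  Seq1 vs Seq2: 4
  Seq1 vs Seq3: 1
  Seq2 vs Seq3: 5
The largest is 5, between Seq2 and Seq3.

5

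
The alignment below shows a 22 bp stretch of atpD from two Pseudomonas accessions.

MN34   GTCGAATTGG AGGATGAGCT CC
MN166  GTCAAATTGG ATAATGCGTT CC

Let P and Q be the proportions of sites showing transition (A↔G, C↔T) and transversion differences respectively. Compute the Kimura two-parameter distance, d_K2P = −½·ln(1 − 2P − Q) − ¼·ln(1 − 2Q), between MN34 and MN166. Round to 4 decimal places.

0.2762

The sequences differ at positions 4 (G/A, transition), 12 (G/T, transversion), 13 (G/A, transition), 17 (A/C, transversion), 19 (C/T, transition).
Of the 5 differences, 3 transitions and 2 transversions over 22 sites: P = 3/22 = 0.136364, Q = 2/22 = 0.090909.
d = −0.5·ln(0.636363) − 0.25·ln(0.818182) = −0.5·(-0.451986) − 0.25·(-0.200670) = 0.2762.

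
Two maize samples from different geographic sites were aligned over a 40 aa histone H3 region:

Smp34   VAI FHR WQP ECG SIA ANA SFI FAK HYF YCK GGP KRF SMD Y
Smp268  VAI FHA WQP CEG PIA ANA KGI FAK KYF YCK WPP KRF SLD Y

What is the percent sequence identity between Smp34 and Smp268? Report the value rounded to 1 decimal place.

75.0%

Differing sites — 6:R/A; 10:E/C; 11:C/E; 13:S/P; 19:S/K; 20:F/G; 25:H/K; 31:G/W; 32:G/P; 38:M/L.
30 of the 40 sites match, so the percent identity is 30/40 × 100 = 75.0%.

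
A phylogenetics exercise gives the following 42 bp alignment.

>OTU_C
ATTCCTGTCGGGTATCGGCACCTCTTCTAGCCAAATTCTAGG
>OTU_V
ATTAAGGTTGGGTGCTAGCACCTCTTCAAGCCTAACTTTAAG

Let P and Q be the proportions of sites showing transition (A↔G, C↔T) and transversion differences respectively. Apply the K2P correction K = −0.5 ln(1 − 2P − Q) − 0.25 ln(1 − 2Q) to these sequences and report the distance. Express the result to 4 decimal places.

0.4146

Mismatches occur at site 4 (C→A, transversion), site 5 (C→A, transversion), site 6 (T→G, transversion), site 9 (C→T, transition), site 14 (A→G, transition), site 15 (T→C, transition), site 16 (C→T, transition), site 17 (G→A, transition), site 28 (T→A, transversion), site 33 (A→T, transversion), site 36 (T→C, transition), site 38 (C→T, transition), site 41 (G→A, transition).
Of the 13 differences, 8 transitions and 5 transversions over 42 sites: P = 8/42 = 0.190476, Q = 5/42 = 0.119048.
d = −0.5·ln(0.500000) − 0.25·ln(0.761904) = −0.5·(-0.693147) − 0.25·(-0.271935) = 0.4146.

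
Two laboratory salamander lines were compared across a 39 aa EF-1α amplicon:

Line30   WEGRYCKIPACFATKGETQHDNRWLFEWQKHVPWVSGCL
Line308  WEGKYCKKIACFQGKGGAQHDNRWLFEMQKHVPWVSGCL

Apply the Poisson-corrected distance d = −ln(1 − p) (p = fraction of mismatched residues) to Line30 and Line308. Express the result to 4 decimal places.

The sequences differ at positions 4 (R/K), 8 (I/K), 9 (P/I), 13 (A/Q), 14 (T/G), 17 (E/G), 18 (T/A), 28 (W/M).
p = 8/39 = 0.205128.
d = −ln(1 − 0.205128) = −ln(0.794872) = 0.2296.

0.2296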